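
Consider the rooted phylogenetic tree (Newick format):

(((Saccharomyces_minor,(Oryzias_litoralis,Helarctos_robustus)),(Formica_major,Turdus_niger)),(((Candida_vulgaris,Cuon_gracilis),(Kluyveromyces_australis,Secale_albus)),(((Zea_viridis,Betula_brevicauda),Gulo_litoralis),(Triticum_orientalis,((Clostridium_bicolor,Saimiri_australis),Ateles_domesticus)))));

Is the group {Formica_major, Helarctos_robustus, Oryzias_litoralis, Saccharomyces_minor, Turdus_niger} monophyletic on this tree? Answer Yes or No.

Yes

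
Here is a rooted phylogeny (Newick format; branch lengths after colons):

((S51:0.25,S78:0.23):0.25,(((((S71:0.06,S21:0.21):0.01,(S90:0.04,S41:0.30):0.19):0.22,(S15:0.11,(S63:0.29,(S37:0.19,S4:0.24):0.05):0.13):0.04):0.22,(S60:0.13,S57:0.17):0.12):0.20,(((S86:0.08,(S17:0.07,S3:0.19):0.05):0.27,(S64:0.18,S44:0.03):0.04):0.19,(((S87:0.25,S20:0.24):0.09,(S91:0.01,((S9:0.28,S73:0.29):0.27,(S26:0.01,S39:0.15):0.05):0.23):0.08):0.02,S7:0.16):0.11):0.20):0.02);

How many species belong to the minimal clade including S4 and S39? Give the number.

23

The MRCA of S4 and S39 is the node subtending (((((S71,S21),(S90,S41)),(S15,(S63,(S37,S4)))),(S60,S57)),(((S86,(S17,S3)),(S64,S44)),(((S87,S20),(S91,((S9,S73),(S26,S39)))),S7))).
That clade contains 23 terminal taxa: S15, S17, S20, S21, S26, S3, S37, S39, S4, S41, S44, S57, S60, S63, S64, S7, S71, S73, S86, S87, S9, S90, S91.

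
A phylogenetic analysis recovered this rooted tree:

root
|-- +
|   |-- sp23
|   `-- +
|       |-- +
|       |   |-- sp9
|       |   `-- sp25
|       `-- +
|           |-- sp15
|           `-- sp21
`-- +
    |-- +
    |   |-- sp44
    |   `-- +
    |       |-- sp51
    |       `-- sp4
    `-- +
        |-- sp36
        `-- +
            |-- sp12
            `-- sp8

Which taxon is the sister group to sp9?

sp9 attaches to the tree at the node subtending (sp9,sp25).
The other lineage descending from that same node — the sister group — is the single tip sp25.

sp25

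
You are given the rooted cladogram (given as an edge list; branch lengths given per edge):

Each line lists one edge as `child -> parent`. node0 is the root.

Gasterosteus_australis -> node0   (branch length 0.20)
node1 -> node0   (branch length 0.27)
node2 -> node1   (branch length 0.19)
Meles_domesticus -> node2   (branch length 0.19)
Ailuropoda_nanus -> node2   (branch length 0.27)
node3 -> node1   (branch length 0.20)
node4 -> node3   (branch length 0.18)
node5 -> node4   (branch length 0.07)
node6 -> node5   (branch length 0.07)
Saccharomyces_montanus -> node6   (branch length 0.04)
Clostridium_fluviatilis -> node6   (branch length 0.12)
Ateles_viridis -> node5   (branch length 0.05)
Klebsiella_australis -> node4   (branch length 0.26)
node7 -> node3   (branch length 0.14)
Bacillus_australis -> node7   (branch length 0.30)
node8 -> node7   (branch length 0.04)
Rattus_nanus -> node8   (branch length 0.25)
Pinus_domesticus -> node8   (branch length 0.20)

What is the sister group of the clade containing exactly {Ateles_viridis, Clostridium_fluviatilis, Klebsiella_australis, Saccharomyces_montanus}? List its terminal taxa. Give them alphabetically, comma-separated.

Bacillus_australis, Pinus_domesticus, Rattus_nanus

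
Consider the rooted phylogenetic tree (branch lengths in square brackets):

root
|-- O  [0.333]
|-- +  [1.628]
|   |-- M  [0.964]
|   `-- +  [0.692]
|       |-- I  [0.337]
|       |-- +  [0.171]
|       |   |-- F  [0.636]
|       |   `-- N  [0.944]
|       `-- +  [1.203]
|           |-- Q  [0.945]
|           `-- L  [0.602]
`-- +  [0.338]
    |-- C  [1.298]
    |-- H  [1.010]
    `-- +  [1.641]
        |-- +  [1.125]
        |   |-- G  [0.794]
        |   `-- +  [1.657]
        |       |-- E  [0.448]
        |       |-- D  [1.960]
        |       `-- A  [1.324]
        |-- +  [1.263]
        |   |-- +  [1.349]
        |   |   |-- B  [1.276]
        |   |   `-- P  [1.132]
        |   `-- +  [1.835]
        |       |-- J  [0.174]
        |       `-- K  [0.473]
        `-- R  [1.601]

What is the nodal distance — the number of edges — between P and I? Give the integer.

The MRCA of P and I is the root of the tree.
From P up to that node: 5 branches. From I up to the same node: 3 branches. Total: 5 + 3 = 8.

8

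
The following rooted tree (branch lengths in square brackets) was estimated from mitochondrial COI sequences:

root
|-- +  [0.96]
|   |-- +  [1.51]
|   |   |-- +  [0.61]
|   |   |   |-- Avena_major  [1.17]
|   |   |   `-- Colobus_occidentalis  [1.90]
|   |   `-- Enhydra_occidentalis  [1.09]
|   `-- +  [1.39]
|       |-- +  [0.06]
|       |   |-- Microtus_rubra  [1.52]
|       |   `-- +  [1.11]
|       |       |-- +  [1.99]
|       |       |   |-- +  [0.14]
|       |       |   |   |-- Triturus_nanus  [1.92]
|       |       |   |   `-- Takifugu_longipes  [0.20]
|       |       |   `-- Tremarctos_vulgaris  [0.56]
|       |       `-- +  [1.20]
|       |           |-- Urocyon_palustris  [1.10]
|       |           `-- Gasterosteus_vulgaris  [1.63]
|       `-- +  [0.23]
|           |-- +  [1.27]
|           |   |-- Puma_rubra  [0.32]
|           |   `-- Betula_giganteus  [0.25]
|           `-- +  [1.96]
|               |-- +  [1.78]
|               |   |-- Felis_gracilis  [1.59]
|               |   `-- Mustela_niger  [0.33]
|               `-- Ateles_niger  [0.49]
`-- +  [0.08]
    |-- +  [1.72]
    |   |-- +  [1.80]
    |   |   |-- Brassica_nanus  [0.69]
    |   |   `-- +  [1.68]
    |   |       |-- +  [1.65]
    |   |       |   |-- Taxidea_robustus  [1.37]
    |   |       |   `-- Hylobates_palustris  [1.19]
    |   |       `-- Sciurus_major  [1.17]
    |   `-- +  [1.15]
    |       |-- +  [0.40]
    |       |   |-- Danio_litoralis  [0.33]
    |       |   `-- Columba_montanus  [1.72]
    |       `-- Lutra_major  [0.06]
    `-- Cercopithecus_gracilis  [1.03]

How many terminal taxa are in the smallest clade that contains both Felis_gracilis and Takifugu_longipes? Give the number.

11

The MRCA of Felis_gracilis and Takifugu_longipes is the node subtending ((Microtus_rubra,(((Triturus_nanus,Takifugu_longipes),Tremarctos_vulgaris),(Urocyon_palustris,Gasterosteus_vulgaris))),((Puma_rubra,Betula_giganteus),((Felis_gracilis,Mustela_niger),Ateles_niger))).
That clade contains 11 terminal taxa: Ateles_niger, Betula_giganteus, Felis_gracilis, Gasterosteus_vulgaris, Microtus_rubra, Mustela_niger, Puma_rubra, Takifugu_longipes, Tremarctos_vulgaris, Triturus_nanus, Urocyon_palustris.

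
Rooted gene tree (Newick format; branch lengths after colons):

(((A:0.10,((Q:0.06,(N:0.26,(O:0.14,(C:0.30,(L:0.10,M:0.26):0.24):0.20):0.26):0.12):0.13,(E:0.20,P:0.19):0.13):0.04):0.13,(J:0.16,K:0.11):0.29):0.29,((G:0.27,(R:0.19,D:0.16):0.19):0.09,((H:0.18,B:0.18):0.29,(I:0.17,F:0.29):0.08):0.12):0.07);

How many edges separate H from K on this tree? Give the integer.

7

The MRCA of H and K is the root of the tree.
From H up to that node: 4 branches. From K up to the same node: 3 branches. Total: 4 + 3 = 7.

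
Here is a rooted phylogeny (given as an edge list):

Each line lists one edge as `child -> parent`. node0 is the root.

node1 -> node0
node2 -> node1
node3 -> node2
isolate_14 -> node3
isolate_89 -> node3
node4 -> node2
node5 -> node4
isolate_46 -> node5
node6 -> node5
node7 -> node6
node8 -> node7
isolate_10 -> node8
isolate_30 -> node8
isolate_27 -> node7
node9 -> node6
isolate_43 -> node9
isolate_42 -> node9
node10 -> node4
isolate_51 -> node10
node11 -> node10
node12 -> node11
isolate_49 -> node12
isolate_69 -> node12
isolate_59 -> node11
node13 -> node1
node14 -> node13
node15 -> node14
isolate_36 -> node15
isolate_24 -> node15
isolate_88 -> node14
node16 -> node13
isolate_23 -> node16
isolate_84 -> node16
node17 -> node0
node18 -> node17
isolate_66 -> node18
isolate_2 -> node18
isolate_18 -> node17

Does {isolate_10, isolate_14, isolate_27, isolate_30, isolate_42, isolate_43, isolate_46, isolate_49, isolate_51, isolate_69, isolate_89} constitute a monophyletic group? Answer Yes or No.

No

The MRCA of the listed taxa subtends ((isolate_14,isolate_89),((isolate_46,(((isolate_10,isolate_30),isolate_27),(isolate_43,isolate_42))),(isolate_51,((isolate_49,isolate_69),isolate_59)))).
That clade also contains isolate_59, which is not in the proposed group, so the group is not monophyletic.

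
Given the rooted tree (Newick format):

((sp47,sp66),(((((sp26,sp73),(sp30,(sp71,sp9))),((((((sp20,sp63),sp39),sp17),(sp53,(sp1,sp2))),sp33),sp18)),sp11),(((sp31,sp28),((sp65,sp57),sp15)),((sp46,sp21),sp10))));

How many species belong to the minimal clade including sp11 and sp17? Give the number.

The MRCA of sp11 and sp17 is the node subtending ((((sp26,sp73),(sp30,(sp71,sp9))),((((((sp20,sp63),sp39),sp17),(sp53,(sp1,sp2))),sp33),sp18)),sp11).
That clade contains 15 terminal taxa: sp1, sp11, sp17, sp18, sp2, sp20, sp26, sp30, sp33, sp39, sp53, sp63, sp71, sp73, sp9.

15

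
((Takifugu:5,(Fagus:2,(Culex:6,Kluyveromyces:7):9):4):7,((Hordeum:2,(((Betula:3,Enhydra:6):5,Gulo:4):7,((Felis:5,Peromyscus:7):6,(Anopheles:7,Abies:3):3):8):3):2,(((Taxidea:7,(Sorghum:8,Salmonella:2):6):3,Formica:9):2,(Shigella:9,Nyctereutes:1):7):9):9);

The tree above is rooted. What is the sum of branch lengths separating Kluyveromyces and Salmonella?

58

The path runs Kluyveromyces → … → MRCA → … → Salmonella; the MRCA is the root of the tree.
Branch lengths along that path: 7 + 9 + 4 + 7 + 9 + 9 + 2 + 3 + 6 + 2 = 58.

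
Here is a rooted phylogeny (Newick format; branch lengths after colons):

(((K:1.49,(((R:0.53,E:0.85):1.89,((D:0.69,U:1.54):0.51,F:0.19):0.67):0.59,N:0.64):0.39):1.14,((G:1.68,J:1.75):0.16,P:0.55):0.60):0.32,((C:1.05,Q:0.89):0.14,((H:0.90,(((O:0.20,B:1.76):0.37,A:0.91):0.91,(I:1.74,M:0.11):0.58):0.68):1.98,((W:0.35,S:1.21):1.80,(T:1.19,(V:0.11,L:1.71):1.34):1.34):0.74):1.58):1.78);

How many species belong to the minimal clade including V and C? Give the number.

13

The MRCA of V and C is the node subtending ((C,Q),((H,(((O,B),A),(I,M))),((W,S),(T,(V,L))))).
That clade contains 13 terminal taxa: A, B, C, H, I, L, M, O, Q, S, T, V, W.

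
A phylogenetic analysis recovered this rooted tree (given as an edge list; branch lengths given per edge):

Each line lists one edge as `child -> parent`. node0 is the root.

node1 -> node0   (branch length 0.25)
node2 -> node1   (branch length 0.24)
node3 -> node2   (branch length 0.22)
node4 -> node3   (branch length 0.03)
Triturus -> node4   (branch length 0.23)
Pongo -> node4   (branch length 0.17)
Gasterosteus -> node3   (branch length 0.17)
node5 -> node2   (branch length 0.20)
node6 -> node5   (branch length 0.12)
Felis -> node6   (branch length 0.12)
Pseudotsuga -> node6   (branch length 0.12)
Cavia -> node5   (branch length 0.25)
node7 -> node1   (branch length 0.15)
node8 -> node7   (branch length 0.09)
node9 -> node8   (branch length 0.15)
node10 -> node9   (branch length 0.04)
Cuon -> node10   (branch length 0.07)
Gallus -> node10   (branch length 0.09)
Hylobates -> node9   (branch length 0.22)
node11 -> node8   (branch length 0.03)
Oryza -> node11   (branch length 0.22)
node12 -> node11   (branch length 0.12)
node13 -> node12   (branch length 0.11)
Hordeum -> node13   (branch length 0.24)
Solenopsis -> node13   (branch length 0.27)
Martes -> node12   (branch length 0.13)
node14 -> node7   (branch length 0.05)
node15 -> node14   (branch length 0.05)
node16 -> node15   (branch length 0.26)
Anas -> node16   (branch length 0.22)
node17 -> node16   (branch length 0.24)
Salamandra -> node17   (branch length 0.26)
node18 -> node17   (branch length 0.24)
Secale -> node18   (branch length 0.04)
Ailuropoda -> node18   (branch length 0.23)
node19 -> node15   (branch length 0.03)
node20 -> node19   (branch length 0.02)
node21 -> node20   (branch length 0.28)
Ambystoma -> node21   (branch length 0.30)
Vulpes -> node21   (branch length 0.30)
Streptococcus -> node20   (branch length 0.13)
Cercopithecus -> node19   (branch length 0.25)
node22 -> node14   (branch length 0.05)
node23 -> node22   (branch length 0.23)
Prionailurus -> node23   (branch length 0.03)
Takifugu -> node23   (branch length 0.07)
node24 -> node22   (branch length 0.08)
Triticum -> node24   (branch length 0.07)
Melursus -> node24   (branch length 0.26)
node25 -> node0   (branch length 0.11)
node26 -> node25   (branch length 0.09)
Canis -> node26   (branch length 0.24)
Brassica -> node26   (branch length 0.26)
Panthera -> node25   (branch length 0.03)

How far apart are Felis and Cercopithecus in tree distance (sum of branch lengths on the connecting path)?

1.21

The path runs Felis → … → MRCA → … → Cercopithecus; the MRCA is the node subtending ((((Triturus,Pongo),Gasterosteus),((Felis,Pseudotsuga),Cavia)),((((Cuon,Gallus),Hylobates),(Oryza,((Hordeum,Solenopsis),Martes))),(((Anas,(Salamandra,(Secale,Ailuropoda))),(((Ambystoma,Vulpes),Streptococcus),Cercopithecus)),((Prionailurus,Takifugu),(Triticum,Melursus))))).
Branch lengths along that path: 0.12 + 0.12 + 0.20 + 0.24 + 0.15 + 0.05 + 0.05 + 0.03 + 0.25 = 1.21.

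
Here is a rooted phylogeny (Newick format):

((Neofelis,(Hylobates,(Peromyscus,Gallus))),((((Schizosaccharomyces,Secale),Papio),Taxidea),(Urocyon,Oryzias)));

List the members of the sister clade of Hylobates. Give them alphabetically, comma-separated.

Hylobates attaches to the tree at the node subtending (Hylobates,(Peromyscus,Gallus)).
The other lineage descending from that same node — the sister group — is (Peromyscus,Gallus); its 2 tips in alphabetical order are the answer.

Gallus, Peromyscus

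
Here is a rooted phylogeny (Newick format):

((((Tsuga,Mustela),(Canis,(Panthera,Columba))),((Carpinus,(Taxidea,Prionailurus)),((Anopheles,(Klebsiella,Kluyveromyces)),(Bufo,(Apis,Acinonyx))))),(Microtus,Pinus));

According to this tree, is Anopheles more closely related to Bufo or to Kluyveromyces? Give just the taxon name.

The MRCA of Anopheles and Kluyveromyces subtends (Anopheles,(Klebsiella,Kluyveromyces)) (3 taxa).
The MRCA of Anopheles and Bufo subtends ((Anopheles,(Klebsiella,Kluyveromyces)),(Bufo,(Apis,Acinonyx))) (6 taxa).
The first is nested inside the second, so Anopheles shares a more recent common ancestor with Kluyveromyces.

Kluyveromyces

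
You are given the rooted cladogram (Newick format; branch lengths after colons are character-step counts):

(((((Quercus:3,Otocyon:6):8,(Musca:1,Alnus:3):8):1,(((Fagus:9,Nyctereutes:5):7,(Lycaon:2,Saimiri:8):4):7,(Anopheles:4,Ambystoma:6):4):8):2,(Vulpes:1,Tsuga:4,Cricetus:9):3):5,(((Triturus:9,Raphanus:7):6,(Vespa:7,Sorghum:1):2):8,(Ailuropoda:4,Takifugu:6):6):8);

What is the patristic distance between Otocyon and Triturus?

The path runs Otocyon → … → MRCA → … → Triturus; the MRCA is the root of the tree.
Branch lengths along that path: 6 + 8 + 1 + 2 + 5 + 8 + 8 + 6 + 9 = 53.

53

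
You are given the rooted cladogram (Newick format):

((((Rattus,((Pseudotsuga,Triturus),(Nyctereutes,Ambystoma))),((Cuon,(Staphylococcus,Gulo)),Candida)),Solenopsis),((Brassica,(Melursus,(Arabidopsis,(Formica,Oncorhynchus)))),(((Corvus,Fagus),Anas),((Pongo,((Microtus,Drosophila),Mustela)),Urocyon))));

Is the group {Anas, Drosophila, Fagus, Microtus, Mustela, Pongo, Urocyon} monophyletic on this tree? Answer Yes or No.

No

The MRCA of the listed taxa subtends (((Corvus,Fagus),Anas),((Pongo,((Microtus,Drosophila),Mustela)),Urocyon)).
That clade also contains Corvus, which is not in the proposed group, so the group is not monophyletic.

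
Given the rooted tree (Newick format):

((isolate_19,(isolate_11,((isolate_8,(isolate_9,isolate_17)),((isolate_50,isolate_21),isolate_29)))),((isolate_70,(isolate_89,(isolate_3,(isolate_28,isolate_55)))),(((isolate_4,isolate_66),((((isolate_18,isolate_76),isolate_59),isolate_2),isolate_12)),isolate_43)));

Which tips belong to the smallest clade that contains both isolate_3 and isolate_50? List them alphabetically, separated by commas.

isolate_11, isolate_12, isolate_17, isolate_18, isolate_19, isolate_2, isolate_21, isolate_28, isolate_29, isolate_3, isolate_4, isolate_43, isolate_50, isolate_55, isolate_59, isolate_66, isolate_70, isolate_76, isolate_8, isolate_89, isolate_9

Tracing isolate_3: it sits inside (isolate_3,(isolate_28,isolate_55)).
Tracing isolate_50: it sits inside (isolate_50,isolate_21).
The smallest clade enclosing both is the whole tree (their MRCA is the root), so the answer is all 21 tips in alphabetical order.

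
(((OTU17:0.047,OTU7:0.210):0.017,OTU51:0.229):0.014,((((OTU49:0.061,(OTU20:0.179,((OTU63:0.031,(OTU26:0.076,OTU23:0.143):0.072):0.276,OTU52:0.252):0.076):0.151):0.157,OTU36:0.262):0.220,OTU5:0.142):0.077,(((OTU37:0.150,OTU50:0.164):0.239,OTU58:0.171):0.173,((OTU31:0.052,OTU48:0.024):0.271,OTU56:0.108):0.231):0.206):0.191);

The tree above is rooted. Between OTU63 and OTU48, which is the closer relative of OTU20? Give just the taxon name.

OTU63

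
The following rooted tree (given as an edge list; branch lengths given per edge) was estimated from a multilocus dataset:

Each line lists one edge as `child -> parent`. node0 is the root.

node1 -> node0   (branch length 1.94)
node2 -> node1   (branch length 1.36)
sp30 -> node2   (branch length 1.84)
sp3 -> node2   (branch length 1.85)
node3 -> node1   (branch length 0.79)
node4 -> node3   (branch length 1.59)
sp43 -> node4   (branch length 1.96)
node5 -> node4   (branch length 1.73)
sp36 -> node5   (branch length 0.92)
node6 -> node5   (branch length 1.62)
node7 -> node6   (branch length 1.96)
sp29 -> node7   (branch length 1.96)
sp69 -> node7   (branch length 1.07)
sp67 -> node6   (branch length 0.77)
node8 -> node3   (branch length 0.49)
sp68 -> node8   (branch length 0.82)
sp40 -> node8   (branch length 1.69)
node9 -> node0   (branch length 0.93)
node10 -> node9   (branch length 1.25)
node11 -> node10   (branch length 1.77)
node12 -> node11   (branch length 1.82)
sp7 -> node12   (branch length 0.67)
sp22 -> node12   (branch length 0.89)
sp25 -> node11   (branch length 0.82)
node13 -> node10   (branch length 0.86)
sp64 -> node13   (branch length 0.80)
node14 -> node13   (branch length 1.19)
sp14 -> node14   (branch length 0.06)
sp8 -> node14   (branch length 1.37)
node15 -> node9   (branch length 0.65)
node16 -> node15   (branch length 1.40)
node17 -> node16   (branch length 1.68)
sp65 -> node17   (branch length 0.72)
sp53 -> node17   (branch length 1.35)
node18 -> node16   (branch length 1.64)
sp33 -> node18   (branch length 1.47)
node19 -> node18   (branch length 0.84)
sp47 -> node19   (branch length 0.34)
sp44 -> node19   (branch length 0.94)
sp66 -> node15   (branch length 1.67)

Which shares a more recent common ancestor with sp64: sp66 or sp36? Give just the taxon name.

The MRCA of sp64 and sp66 subtends ((((sp7,sp22),sp25),(sp64,(sp14,sp8))),(((sp65,sp53),(sp33,(sp47,sp44))),sp66)) (12 taxa).
The MRCA of sp64 and sp36 is the root, subtending the entire tree (21 taxa).
The first is nested inside the second, so sp64 shares a more recent common ancestor with sp66.

sp66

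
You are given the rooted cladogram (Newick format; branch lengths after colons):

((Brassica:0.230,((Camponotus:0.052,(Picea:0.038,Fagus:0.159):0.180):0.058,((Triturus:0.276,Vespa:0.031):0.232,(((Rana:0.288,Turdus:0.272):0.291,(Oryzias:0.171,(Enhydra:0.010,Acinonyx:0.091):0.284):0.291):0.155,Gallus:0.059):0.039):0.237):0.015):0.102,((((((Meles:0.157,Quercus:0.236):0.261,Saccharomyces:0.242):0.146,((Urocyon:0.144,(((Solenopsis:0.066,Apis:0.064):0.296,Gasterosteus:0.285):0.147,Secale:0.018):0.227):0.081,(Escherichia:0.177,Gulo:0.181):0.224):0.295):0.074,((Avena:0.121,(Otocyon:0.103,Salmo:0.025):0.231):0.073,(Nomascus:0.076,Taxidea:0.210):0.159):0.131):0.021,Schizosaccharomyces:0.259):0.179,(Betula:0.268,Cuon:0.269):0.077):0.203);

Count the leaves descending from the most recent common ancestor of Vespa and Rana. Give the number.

8

The MRCA of Vespa and Rana is the node subtending ((Triturus,Vespa),(((Rana,Turdus),(Oryzias,(Enhydra,Acinonyx))),Gallus)).
That clade contains 8 terminal taxa: Acinonyx, Enhydra, Gallus, Oryzias, Rana, Triturus, Turdus, Vespa.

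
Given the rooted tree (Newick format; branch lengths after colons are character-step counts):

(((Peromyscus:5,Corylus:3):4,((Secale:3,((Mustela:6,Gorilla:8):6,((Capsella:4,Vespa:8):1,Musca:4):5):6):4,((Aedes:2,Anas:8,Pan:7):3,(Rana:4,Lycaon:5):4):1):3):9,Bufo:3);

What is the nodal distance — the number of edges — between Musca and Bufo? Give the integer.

7

The MRCA of Musca and Bufo is the root of the tree.
From Musca up to that node: 6 branches. From Bufo up to the same node: 1 branch. Total: 6 + 1 = 7.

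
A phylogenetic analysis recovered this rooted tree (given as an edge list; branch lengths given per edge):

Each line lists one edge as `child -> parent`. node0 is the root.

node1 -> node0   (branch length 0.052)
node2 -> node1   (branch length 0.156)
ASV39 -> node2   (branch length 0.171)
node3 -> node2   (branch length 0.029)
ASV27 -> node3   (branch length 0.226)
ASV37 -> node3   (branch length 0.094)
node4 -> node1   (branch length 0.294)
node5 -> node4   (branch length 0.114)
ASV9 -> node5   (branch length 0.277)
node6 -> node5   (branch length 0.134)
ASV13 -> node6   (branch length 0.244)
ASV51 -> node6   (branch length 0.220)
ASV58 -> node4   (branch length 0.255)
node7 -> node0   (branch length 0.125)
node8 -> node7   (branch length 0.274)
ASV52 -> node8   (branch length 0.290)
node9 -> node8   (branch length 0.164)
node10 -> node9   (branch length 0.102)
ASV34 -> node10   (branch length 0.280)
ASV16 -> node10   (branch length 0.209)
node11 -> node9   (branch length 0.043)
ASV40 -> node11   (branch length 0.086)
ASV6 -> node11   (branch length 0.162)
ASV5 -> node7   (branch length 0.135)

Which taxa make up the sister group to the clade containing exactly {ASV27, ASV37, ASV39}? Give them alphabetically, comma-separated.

ASV13, ASV51, ASV58, ASV9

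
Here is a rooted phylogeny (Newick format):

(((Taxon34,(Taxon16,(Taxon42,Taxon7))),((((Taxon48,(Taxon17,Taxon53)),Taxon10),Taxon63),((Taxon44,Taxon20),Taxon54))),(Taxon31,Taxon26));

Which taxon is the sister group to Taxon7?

Taxon7 attaches to the tree at the node subtending (Taxon42,Taxon7).
The other lineage descending from that same node — the sister group — is the single tip Taxon42.

Taxon42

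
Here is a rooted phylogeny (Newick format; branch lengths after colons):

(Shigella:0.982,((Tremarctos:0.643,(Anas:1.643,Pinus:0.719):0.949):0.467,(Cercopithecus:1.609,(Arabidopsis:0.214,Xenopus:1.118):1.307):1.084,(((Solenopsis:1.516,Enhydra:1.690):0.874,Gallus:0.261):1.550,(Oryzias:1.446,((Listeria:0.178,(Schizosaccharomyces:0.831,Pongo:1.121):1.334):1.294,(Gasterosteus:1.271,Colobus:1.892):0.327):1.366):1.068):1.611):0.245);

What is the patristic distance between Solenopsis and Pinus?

7.686

The path runs Solenopsis → … → MRCA → … → Pinus; the MRCA is the node subtending ((Tremarctos,(Anas,Pinus)),(Cercopithecus,(Arabidopsis,Xenopus)),(((Solenopsis,Enhydra),Gallus),(Oryzias,((Listeria,(Schizosaccharomyces,Pongo)),(Gasterosteus,Colobus))))).
Branch lengths along that path: 1.516 + 0.874 + 1.550 + 1.611 + 0.467 + 0.949 + 0.719 = 7.686.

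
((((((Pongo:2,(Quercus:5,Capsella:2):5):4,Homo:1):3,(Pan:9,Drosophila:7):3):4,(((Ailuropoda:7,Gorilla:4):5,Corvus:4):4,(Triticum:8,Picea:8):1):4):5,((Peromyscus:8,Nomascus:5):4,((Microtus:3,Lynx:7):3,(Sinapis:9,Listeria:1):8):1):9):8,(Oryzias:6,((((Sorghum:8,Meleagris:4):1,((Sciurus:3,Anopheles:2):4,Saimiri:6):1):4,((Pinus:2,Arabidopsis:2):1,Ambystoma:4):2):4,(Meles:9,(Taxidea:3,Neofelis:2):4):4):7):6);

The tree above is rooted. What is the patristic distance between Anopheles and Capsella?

The path runs Anopheles → … → MRCA → … → Capsella; the MRCA is the root of the tree.
Branch lengths along that path: 2 + 4 + 1 + 4 + 4 + 7 + 6 + 8 + 5 + 4 + 3 + 4 + 5 + 2 = 59.

59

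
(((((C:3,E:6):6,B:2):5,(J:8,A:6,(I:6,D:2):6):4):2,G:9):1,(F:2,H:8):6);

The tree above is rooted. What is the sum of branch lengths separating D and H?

29

The path runs D → … → MRCA → … → H; the MRCA is the root of the tree.
Branch lengths along that path: 2 + 6 + 4 + 2 + 1 + 6 + 8 = 29.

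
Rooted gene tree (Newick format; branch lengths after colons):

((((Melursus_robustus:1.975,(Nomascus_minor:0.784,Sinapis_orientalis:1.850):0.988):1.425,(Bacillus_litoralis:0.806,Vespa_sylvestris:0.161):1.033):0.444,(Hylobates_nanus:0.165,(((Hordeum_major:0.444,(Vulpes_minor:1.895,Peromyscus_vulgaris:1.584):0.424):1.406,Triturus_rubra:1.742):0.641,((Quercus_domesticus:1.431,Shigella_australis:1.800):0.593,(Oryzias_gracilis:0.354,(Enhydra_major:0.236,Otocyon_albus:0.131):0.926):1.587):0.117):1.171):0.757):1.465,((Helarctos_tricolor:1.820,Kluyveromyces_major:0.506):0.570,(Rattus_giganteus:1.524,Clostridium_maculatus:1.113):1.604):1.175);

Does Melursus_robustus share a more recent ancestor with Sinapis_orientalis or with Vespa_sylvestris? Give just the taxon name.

Sinapis_orientalis

The MRCA of Melursus_robustus and Sinapis_orientalis subtends (Melursus_robustus,(Nomascus_minor,Sinapis_orientalis)) (3 taxa).
The MRCA of Melursus_robustus and Vespa_sylvestris subtends ((Melursus_robustus,(Nomascus_minor,Sinapis_orientalis)),(Bacillus_litoralis,Vespa_sylvestris)) (5 taxa).
The first is nested inside the second, so Melursus_robustus shares a more recent common ancestor with Sinapis_orientalis.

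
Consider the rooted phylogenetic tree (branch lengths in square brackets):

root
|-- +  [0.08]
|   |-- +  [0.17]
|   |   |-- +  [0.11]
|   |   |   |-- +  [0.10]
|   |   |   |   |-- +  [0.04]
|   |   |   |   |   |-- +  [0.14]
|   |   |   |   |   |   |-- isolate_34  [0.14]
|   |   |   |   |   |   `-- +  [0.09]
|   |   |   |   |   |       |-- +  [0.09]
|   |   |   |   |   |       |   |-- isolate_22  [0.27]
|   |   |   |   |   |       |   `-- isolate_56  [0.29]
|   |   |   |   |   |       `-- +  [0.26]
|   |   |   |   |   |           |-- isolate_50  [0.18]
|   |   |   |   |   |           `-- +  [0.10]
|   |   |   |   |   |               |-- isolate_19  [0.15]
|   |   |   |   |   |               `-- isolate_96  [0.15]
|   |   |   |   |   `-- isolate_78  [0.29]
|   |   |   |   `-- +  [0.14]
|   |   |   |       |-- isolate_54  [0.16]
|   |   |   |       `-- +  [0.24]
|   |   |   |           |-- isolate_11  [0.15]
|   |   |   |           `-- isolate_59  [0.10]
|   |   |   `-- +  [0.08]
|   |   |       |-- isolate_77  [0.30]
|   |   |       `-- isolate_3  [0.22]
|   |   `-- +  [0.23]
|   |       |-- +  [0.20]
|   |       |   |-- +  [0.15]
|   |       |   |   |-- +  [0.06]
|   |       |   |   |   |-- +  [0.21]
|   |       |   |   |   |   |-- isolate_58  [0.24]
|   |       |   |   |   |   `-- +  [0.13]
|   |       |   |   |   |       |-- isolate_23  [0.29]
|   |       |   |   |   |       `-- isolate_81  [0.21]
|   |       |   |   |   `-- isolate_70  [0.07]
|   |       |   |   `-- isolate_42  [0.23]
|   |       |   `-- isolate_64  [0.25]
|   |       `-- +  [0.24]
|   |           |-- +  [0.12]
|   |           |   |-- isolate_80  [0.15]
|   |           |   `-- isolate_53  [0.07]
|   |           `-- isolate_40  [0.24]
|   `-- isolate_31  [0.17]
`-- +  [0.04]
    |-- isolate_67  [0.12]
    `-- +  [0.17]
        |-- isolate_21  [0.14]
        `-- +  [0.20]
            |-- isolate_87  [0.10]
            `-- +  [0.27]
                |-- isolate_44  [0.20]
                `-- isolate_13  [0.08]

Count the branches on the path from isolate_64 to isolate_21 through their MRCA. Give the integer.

8

The MRCA of isolate_64 and isolate_21 is the root of the tree.
From isolate_64 up to that node: 5 branches. From isolate_21 up to the same node: 3 branches. Total: 5 + 3 = 8.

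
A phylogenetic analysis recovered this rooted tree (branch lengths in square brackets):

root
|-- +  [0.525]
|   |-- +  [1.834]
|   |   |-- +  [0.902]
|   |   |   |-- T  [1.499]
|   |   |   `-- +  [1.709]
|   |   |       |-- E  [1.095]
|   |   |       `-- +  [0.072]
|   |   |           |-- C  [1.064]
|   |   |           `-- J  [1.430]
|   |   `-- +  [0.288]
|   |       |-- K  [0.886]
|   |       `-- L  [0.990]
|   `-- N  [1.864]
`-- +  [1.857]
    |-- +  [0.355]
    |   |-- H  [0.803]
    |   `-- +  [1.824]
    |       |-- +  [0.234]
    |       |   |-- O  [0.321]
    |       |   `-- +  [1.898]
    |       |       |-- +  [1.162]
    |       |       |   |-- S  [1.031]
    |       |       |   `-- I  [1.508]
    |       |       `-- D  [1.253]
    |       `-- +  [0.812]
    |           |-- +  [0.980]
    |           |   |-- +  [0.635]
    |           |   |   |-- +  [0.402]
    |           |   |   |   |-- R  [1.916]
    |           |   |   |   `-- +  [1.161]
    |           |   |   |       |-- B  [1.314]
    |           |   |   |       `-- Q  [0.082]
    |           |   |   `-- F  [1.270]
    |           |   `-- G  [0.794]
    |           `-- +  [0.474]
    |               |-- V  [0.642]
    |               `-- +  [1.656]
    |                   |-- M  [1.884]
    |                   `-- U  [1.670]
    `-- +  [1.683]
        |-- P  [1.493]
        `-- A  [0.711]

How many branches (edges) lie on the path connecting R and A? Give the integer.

9

The MRCA of R and A is the node subtending ((H,((O,((S,I),D)),((((R,(B,Q)),F),G),(V,(M,U))))),(P,A)).
From R up to that node: 7 branches. From A up to the same node: 2 branches. Total: 7 + 2 = 9.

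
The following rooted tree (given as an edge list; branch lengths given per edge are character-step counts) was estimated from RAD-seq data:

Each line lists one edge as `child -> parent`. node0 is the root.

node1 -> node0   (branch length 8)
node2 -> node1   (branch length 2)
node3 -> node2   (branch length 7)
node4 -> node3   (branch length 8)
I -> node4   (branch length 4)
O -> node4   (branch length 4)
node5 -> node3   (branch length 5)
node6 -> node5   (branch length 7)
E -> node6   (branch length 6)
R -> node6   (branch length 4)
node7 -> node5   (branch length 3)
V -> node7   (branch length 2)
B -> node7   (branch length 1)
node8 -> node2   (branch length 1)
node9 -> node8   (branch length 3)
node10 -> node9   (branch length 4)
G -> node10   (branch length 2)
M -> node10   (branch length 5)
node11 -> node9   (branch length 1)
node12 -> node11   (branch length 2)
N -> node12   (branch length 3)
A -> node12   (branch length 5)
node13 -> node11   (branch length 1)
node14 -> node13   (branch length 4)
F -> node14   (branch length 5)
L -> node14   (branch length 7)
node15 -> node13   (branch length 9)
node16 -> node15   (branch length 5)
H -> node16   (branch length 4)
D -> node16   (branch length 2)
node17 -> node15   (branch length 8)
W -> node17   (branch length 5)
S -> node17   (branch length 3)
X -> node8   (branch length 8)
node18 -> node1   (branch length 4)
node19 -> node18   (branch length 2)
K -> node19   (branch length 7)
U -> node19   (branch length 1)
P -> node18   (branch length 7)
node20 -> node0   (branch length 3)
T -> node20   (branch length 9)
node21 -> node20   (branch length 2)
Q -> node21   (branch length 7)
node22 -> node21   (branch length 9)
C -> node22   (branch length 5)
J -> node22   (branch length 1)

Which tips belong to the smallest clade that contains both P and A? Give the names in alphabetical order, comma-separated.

Tracing P: it sits inside ((K,U),P).
Tracing A: it sits inside (N,A).
The smallest clade enclosing both is ((((I,O),((E,R),(V,B))),(((G,M),((N,A),((F,L),((H,D),(W,S))))),X)),((K,U),P)); the answer is its 20 terminal taxa in alphabetical order.

A, B, D, E, F, G, H, I, K, L, M, N, O, P, R, S, U, V, W, X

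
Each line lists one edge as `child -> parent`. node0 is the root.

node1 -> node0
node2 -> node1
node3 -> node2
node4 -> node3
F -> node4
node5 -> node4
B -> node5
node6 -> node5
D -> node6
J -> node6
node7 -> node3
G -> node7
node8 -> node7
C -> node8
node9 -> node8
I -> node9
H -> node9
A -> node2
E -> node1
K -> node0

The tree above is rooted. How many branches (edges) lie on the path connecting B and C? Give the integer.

6

The MRCA of B and C is the node subtending ((F,(B,(D,J))),(G,(C,(I,H)))).
From B up to that node: 3 branches. From C up to the same node: 3 branches. Total: 3 + 3 = 6.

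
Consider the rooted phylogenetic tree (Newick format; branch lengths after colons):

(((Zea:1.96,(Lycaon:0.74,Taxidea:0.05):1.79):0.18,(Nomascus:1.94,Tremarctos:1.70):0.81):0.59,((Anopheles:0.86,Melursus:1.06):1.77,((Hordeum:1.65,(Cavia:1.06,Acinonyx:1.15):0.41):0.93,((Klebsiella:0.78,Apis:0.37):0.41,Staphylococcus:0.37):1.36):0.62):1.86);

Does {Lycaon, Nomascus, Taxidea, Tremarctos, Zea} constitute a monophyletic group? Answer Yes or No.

Yes

The most recent common ancestor of these taxa subtends ((Zea,(Lycaon,Taxidea)),(Nomascus,Tremarctos)).
That clade has exactly 5 tips — every listed taxon and nothing else — so the group is monophyletic.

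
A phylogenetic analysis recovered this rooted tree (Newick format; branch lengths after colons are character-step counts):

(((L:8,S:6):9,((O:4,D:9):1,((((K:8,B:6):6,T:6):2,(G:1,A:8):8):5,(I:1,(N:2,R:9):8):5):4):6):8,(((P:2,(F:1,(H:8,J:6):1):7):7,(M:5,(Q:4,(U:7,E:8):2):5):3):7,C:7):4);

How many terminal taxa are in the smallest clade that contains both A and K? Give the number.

5

The MRCA of A and K is the node subtending (((K,B),T),(G,A)).
That clade contains 5 terminal taxa: A, B, G, K, T.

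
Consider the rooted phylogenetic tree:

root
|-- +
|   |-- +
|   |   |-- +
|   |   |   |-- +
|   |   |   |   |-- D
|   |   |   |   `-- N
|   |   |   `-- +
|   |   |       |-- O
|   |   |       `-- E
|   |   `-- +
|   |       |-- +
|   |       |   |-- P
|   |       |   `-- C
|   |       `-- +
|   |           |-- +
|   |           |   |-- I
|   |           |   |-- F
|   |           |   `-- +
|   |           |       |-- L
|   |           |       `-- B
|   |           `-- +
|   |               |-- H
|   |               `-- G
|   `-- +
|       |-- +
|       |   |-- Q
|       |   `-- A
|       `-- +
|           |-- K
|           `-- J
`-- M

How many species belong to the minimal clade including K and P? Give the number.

The MRCA of K and P is the node subtending ((((D,N),(O,E)),((P,C),((I,F,(L,B)),(H,G)))),((Q,A),(K,J))).
That clade contains 16 terminal taxa: A, B, C, D, E, F, G, H, I, J, K, L, N, O, P, Q.

16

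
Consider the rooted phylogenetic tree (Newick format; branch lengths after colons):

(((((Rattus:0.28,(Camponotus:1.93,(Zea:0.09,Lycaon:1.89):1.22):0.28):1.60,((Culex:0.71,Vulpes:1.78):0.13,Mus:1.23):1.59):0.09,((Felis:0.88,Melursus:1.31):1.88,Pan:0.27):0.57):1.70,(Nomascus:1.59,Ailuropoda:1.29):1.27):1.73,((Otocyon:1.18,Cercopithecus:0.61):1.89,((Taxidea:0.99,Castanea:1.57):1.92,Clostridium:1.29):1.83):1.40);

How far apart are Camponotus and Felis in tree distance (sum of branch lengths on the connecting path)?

The path runs Camponotus → … → MRCA → … → Felis; the MRCA is the node subtending (((Rattus,(Camponotus,(Zea,Lycaon))),((Culex,Vulpes),Mus)),((Felis,Melursus),Pan)).
Branch lengths along that path: 1.93 + 0.28 + 1.60 + 0.09 + 0.57 + 1.88 + 0.88 = 7.23.

7.23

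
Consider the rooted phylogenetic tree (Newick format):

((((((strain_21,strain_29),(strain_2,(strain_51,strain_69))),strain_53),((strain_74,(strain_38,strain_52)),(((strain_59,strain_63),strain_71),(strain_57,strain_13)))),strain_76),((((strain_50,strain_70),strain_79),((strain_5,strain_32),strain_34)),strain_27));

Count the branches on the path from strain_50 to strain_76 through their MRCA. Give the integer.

7

The MRCA of strain_50 and strain_76 is the root of the tree.
From strain_50 up to that node: 5 branches. From strain_76 up to the same node: 2 branches. Total: 5 + 2 = 7.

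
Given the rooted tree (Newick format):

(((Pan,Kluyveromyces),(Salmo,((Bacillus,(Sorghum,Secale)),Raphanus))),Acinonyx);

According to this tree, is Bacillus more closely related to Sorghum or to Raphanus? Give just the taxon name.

The MRCA of Bacillus and Sorghum subtends (Bacillus,(Sorghum,Secale)) (3 taxa).
The MRCA of Bacillus and Raphanus subtends ((Bacillus,(Sorghum,Secale)),Raphanus) (4 taxa).
The first is nested inside the second, so Bacillus shares a more recent common ancestor with Sorghum.

Sorghum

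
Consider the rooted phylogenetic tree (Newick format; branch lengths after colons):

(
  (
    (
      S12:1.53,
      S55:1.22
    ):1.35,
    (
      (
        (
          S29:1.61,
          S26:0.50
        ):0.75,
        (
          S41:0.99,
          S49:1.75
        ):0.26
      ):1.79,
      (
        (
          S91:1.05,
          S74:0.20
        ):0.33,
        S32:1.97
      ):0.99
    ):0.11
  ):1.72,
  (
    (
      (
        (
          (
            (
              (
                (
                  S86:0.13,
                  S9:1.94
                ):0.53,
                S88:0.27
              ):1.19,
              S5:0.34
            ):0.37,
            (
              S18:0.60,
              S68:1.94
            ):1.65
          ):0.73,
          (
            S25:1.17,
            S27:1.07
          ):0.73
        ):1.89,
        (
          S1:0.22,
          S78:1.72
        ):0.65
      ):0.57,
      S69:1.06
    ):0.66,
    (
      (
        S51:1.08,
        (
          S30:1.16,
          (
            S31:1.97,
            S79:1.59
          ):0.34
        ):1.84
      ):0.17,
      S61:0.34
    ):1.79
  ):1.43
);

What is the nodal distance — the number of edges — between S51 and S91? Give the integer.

9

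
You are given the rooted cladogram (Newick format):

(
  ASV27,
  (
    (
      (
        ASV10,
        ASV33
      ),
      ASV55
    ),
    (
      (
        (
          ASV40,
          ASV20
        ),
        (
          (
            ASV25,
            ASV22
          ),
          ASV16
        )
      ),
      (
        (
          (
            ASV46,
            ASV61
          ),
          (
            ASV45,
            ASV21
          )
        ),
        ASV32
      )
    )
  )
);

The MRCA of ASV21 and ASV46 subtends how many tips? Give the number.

4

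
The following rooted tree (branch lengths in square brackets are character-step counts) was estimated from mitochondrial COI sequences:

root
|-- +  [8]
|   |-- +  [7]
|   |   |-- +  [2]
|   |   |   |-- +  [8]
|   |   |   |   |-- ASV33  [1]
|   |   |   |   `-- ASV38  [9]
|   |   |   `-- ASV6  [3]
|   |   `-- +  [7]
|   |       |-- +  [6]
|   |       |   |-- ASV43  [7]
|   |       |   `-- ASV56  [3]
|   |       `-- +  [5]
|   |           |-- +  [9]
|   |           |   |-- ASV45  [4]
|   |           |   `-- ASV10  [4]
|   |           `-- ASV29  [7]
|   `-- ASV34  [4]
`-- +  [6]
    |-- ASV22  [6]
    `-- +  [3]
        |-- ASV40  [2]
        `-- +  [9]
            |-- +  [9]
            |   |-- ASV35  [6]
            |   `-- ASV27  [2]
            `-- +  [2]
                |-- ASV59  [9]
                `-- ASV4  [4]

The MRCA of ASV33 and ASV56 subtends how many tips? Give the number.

The MRCA of ASV33 and ASV56 is the node subtending (((ASV33,ASV38),ASV6),((ASV43,ASV56),((ASV45,ASV10),ASV29))).
That clade contains 8 terminal taxa: ASV10, ASV29, ASV33, ASV38, ASV43, ASV45, ASV56, ASV6.

8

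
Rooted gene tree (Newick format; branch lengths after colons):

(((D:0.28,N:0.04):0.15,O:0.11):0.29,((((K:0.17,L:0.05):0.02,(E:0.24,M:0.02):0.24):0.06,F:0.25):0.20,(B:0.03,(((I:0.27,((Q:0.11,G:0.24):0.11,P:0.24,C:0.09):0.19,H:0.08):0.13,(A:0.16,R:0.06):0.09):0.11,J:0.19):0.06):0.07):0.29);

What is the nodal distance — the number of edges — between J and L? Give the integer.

7

The MRCA of J and L is the node subtending ((((K,L),(E,M)),F),(B,(((I,((Q,G),P,C),H),(A,R)),J))).
From J up to that node: 3 branches. From L up to the same node: 4 branches. Total: 3 + 4 = 7.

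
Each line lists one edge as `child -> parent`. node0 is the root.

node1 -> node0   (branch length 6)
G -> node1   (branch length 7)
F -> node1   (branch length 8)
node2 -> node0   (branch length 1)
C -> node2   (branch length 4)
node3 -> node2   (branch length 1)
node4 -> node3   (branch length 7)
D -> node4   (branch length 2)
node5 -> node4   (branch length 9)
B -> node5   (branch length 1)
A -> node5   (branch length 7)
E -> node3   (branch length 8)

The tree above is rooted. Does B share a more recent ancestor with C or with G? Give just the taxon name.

C

The MRCA of B and C subtends (C,((D,(B,A)),E)) (5 taxa).
The MRCA of B and G is the root, subtending the entire tree (7 taxa).
The first is nested inside the second, so B shares a more recent common ancestor with C.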